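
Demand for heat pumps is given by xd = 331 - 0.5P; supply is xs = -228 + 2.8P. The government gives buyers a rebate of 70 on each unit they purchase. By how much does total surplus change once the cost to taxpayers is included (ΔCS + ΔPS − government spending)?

Net change in total surplus = -34300/33

Pre-subsidy: 331 - 0.5P = -228 + 2.8P gives P* = 5590/33, x* = 8128/33.
With the rebate, buyers effectively pay Pb = Ps − 70, where Ps is the price sellers receive.
Demand in terms of Ps becomes xd = 331 − 0.5(Ps − 70) = 366 - 0.5Ps. Setting this equal to supply: 366 - 0.5Ps = -228 + 2.8Ps, so Ps = 180.
Buyers pay Pb = 180 − 70 = 110; x' = -228 + 2.8·180 = 276.
ΔCS = ½(8128/33 + 276)(5590/33 − 110) = 16891280/1089; ΔPS = ½(8128/33 + 276)(180 − 5590/33) = 3016300/1089.
Government spending = 70 × 276 = 19320.
Net change = 16891280/1089 + 3016300/1089 − 19320 = -34300/33. The loss equals the DWL triangle ½·70·980/33.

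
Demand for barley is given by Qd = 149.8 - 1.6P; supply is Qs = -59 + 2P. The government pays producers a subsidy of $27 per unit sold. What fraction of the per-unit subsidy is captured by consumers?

Pre-subsidy: 149.8 - 1.6P = -59 + 2P gives P* = 58, Q* = 57.
With the subsidy, sellers receive Ps = Pb + 27 for each unit, where Pb is the price buyers pay.
Supply in terms of Pb becomes Qs = -59 + 2(Pb + 27) = -5 + 2Pb. Setting this equal to demand: 149.8 - 1.6Pb = -5 + 2Pb, so Pb = 43.
Sellers receive Ps = 43 + 27 = 70; Q' = 149.8 − 1.6·43 = 81.
Buyers' price falls by P* − Pb = 58 − 43 = 15; sellers' price rises by Ps − P* = 70 − 58 = 12.
So consumers capture 15/27 = 5/9 of each unit of subsidy.

Consumer share = 5/9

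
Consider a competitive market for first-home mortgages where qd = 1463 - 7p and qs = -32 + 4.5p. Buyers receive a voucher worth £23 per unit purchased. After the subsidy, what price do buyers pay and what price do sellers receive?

Pre-subsidy: 1463 - 7p = -32 + 4.5p gives p* = 130, q* = 553.
With the rebate, buyers effectively pay pb = ps − 23, where ps is the price sellers receive.
Demand in terms of ps becomes qd = 1463 − 7(ps − 23) = 1624 - 7ps. Setting this equal to supply: 1624 - 7ps = -32 + 4.5ps, so ps = 144.
Buyers pay pb = 144 − 23 = 121; q' = -32 + 4.5·144 = 616.

Buyers pay £121; sellers receive £144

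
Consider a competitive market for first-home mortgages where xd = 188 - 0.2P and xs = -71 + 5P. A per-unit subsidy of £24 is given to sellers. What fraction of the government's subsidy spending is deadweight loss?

DWL / government spending = 20/1583

Pre-subsidy: 188 - 0.2P = -71 + 5P gives P* = 1295/26, x* = 4629/26.
With the subsidy, sellers receive Ps = Pb + 24 for each unit, where Pb is the price buyers pay.
Supply in terms of Pb becomes xs = -71 + 5(Pb + 24) = 49 + 5Pb. Setting this equal to demand: 188 - 0.2Pb = 49 + 5Pb, so Pb = 695/26.
Sellers receive Ps = 695/26 + 24 = 1319/26; x' = 188 − 0.2·(695/26) = 4749/26.
ΔCS = ½(4629/26 + 4749/26)(1295/26 − 695/26) = 703350/169; ΔPS = ½(4629/26 + 4749/26)(1319/26 − 1295/26) = 28134/169.
Government spending = 24 × 4749/26 = 56988/13.
DWL = ½ × 24 × (4749/26 − 4629/26) = 720/13; fraction = (720/13) / (56988/13) = 20/1583.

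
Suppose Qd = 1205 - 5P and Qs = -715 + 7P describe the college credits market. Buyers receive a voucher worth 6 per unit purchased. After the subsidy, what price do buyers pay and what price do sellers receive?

Buyers pay 156.5; sellers receive 162.5

Pre-subsidy: 1205 - 5P = -715 + 7P gives P* = 160, Q* = 405.
With the rebate, buyers effectively pay Pb = Ps − 6, where Ps is the price sellers receive.
Demand in terms of Ps becomes Qd = 1205 − 5(Ps − 6) = 1235 - 5Ps. Setting this equal to supply: 1235 - 5Ps = -715 + 7Ps, so Ps = 162.5.
Buyers pay Pb = 162.5 − 6 = 156.5; Q' = -715 + 7·162.5 = 422.5.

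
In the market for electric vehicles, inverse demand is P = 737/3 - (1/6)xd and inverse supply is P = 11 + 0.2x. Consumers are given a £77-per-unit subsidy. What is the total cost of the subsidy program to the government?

Government cost = £65450

Pre-subsidy: 737/3 - (1/6)x = 11 + 0.2x gives x* = 640 and P* = 139.
With the rebate, buyers effectively pay Pb = Ps − 77, where Ps is the price sellers receive.
On the curves, Pb = 737/3 - (1/6)x and Ps = 11 + 0.2x; the wedge Ps − Pb = 77 gives 11 + 0.2x − (737/3 - (1/6)x) = 77, so x' = 850.
Then Pb = 737/3 − (1/6)·850 = 104 and Ps = 11 + 0.2·850 = 181.
Government outlay = subsidy × quantity = 77 × 850 = 65450.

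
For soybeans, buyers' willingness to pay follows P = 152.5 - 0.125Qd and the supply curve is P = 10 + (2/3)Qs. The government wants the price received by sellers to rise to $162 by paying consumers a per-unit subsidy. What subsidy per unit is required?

Required subsidy s = $38 per unit

At a seller price of 162, quantity supplied is -15 + 1.5·162 = 228.
Buyers absorb 228 only when they pay Pb = 152.5 − 0.125·228 = 124.
s = Ps − Pb = 162 − 124 = 38.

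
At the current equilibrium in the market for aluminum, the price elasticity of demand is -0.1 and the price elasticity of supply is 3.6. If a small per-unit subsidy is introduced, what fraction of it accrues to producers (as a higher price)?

For a small subsidy around the equilibrium, the benefit split depends on the relative slopes, which at a point are proportional to the elasticities.
Buyer share = εs/(εs + |εd|) = 3.6/(3.6 + 0.1) = 36/37; seller share = |εd|/(εs + |εd|) = 1/37.
So producers capture 1/37 of the subsidy.

Producer share = 1/37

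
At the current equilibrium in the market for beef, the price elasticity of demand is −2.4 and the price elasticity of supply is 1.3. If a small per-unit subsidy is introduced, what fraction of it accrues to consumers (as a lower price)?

For a small subsidy around the equilibrium, the benefit split depends on the relative slopes, which at a point are proportional to the elasticities.
Buyer share = εs/(εs + |εd|) = 1.3/(1.3 + 2.4) = 13/37; seller share = |εd|/(εs + |εd|) = 24/37.

Consumer share = 13/37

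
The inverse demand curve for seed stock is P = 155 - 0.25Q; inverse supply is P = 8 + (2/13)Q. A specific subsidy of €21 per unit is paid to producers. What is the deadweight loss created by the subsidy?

Deadweight loss = €546

Pre-subsidy: 155 - 0.25Q = 8 + (2/13)Q gives Q* = 364 and P* = 64.
With the subsidy, sellers receive Ps = Pb + 21 for each unit, where Pb is the price buyers pay.
On the curves, Pb = 155 - 0.25Q and Ps = 8 + (2/13)Q; the wedge Ps − Pb = 21 gives 8 + (2/13)Q − (155 - 0.25Q) = 21, so Q' = 416.
Then Pb = 155 − 0.25·416 = 51 and Ps = 8 + (2/13)·416 = 72.
The subsidy expands output by 416 − 364 = 52 past the efficient level; on those units the gap between marginal cost and willingness to pay runs from 0 up to 21.
DWL = ½ × 21 × 52 = 546.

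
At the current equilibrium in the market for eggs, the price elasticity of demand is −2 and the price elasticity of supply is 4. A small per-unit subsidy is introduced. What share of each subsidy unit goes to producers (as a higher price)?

For a small subsidy around the equilibrium, the benefit split depends on the relative slopes, which at a point are proportional to the elasticities.
Buyer share = εs/(εs + |εd|) = 4/(4 + 2) = 2/3; seller share = |εd|/(εs + |εd|) = 1/3.
So producers capture 1/3 of the subsidy.

Producer share = 1/3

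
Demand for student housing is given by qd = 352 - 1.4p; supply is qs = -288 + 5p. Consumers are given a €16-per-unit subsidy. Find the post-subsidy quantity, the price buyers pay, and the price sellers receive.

Pre-subsidy: 352 - 1.4p = -288 + 5p gives p* = 100, q* = 212.
With the rebate, buyers effectively pay pb = ps − 16, where ps is the price sellers receive.
Demand in terms of ps becomes qd = 352 − 1.4(ps − 16) = 374.4 - 1.4ps. Setting this equal to supply: 374.4 - 1.4ps = -288 + 5ps, so ps = 103.5.
Buyers pay pb = 103.5 − 16 = 87.5; q' = -288 + 5·103.5 = 229.5.

q' = 229.5; buyers pay €87.5; sellers receive €103.5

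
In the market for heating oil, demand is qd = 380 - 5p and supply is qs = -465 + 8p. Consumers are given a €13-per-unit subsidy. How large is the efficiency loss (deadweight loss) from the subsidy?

Pre-subsidy: 380 - 5p = -465 + 8p gives p* = 65, q* = 55.
With the rebate, buyers effectively pay pb = ps − 13, where ps is the price sellers receive.
Demand in terms of ps becomes qd = 380 − 5(ps − 13) = 445 - 5ps. Setting this equal to supply: 445 - 5ps = -465 + 8ps, so ps = 70.
Buyers pay pb = 70 − 13 = 57; q' = -465 + 8·70 = 95.
The subsidy expands output by 95 − 55 = 40 past the efficient level; on those units the gap between marginal cost and willingness to pay runs from 0 up to 13.
DWL = ½ × 13 × 40 = 260.

Deadweight loss = €260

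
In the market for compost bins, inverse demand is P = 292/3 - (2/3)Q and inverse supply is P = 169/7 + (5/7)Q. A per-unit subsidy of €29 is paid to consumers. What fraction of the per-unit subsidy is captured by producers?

Pre-subsidy: 292/3 - (2/3)Q = 169/7 + (5/7)Q gives Q* = 53 and P* = 62.
With the rebate, buyers effectively pay Pb = Ps − 29, where Ps is the price sellers receive.
On the curves, Pb = 292/3 - (2/3)Q and Ps = 169/7 + (5/7)Q; the wedge Ps − Pb = 29 gives 169/7 + (5/7)Q − (292/3 - (2/3)Q) = 29, so Q' = 74.
Then Pb = 292/3 − (2/3)·74 = 48 and Ps = 169/7 + (5/7)·74 = 77.
Buyers' price falls by P* − Pb = 62 − 48 = 14; sellers' price rises by Ps − P* = 77 − 62 = 15.
So producers capture 15/29 = 15/29 of each unit of subsidy.

Producer share = 15/29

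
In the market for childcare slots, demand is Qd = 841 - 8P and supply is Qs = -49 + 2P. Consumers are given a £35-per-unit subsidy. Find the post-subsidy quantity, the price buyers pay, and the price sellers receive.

Pre-subsidy: 841 - 8P = -49 + 2P gives P* = 89, Q* = 129.
With the rebate, buyers effectively pay Pb = Ps − 35, where Ps is the price sellers receive.
Demand in terms of Ps becomes Qd = 841 − 8(Ps − 35) = 1121 - 8Ps. Setting this equal to supply: 1121 - 8Ps = -49 + 2Ps, so Ps = 117.
Buyers pay Pb = 117 − 35 = 82; Q' = -49 + 2·117 = 185.

Q' = 185; buyers pay £82; sellers receive £117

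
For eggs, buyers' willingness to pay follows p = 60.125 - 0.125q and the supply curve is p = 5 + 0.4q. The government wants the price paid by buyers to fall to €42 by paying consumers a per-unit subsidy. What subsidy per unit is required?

At a buyer price of 42, quantity demanded is 481 − 8·42 = 145.
Sellers supply 145 only when they receive ps = 5 + 0.4·145 = 63.
s = ps − pb = 63 − 42 = 21.

Required subsidy s = €21 per unit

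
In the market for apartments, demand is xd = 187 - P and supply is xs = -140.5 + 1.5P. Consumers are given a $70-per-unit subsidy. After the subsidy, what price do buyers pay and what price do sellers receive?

Pre-subsidy: 187 - P = -140.5 + 1.5P gives P* = 131, x* = 56.
With the rebate, buyers effectively pay Pb = Ps − 70, where Ps is the price sellers receive.
Demand in terms of Ps becomes xd = 187 − 1(Ps − 70) = 257 - Ps. Setting this equal to supply: 257 - Ps = -140.5 + 1.5Ps, so Ps = 159.
Buyers pay Pb = 159 − 70 = 89; x' = -140.5 + 1.5·159 = 98.

Buyers pay $89; sellers receive $159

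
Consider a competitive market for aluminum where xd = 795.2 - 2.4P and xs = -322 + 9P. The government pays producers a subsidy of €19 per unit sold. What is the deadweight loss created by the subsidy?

Deadweight loss = €342

Pre-subsidy: 795.2 - 2.4P = -322 + 9P gives P* = 98, x* = 560.
With the subsidy, sellers receive Ps = Pb + 19 for each unit, where Pb is the price buyers pay.
Supply in terms of Pb becomes xs = -322 + 9(Pb + 19) = -151 + 9Pb. Setting this equal to demand: 795.2 - 2.4Pb = -151 + 9Pb, so Pb = 83.
Sellers receive Ps = 83 + 19 = 102; x' = 795.2 − 2.4·83 = 596.
The subsidy expands output by 596 − 560 = 36 past the efficient level; on those units the gap between marginal cost and willingness to pay runs from 0 up to 19.
DWL = ½ × 19 × 36 = 342.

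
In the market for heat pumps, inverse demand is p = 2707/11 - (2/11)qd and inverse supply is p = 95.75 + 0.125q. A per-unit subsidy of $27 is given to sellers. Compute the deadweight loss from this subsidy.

Deadweight loss = $1188

Pre-subsidy: 2707/11 - (2/11)q = 95.75 + 0.125q gives q* = 490 and p* = 157.
With the subsidy, sellers receive ps = pb + 27 for each unit, where pb is the price buyers pay.
On the curves, pb = 2707/11 - (2/11)q and ps = 95.75 + 0.125q; the wedge ps − pb = 27 gives 95.75 + 0.125q − (2707/11 - (2/11)q) = 27, so q' = 578.
Then pb = 2707/11 − (2/11)·578 = 141 and ps = 95.75 + 0.125·578 = 168.
The subsidy expands output by 578 − 490 = 88 past the efficient level; on those units the gap between marginal cost and willingness to pay runs from 0 up to 27.
DWL = ½ × 27 × 88 = 1188.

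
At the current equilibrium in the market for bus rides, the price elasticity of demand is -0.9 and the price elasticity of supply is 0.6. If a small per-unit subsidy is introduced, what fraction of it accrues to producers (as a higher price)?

Producer share = 0.6

For a small subsidy around the equilibrium, the benefit split depends on the relative slopes, which at a point are proportional to the elasticities.
Buyer share = εs/(εs + |εd|) = 0.6/(0.6 + 0.9) = 0.4; seller share = |εd|/(εs + |εd|) = 0.6.
So producers capture 0.6 of the subsidy.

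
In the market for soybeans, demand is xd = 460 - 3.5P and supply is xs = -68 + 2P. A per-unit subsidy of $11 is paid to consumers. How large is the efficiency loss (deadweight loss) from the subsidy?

Pre-subsidy: 460 - 3.5P = -68 + 2P gives P* = 96, x* = 124.
With the rebate, buyers effectively pay Pb = Ps − 11, where Ps is the price sellers receive.
Demand in terms of Ps becomes xd = 460 − 3.5(Ps − 11) = 498.5 - 3.5Ps. Setting this equal to supply: 498.5 - 3.5Ps = -68 + 2Ps, so Ps = 103.
Buyers pay Pb = 103 − 11 = 92; x' = -68 + 2·103 = 138.
The subsidy expands output by 138 − 124 = 14 past the efficient level; on those units the gap between marginal cost and willingness to pay runs from 0 up to 11.
DWL = ½ × 11 × 14 = 77.

Deadweight loss = $77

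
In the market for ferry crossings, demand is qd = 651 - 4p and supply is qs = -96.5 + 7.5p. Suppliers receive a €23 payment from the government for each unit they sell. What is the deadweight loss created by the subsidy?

Deadweight loss = €690

Pre-subsidy: 651 - 4p = -96.5 + 7.5p gives p* = 65, q* = 391.
With the subsidy, sellers receive ps = pb + 23 for each unit, where pb is the price buyers pay.
Supply in terms of pb becomes qs = -96.5 + 7.5(pb + 23) = 76 + 7.5pb. Setting this equal to demand: 651 - 4pb = 76 + 7.5pb, so pb = 50.
Sellers receive ps = 50 + 23 = 73; q' = 651 − 4·50 = 451.
The subsidy expands output by 451 − 391 = 60 past the efficient level; on those units the gap between marginal cost and willingness to pay runs from 0 up to 23.
DWL = ½ × 23 × 60 = 690.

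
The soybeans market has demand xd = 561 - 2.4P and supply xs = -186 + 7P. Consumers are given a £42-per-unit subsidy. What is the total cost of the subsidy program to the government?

Government cost = 879102/47

Pre-subsidy: 561 - 2.4P = -186 + 7P gives P* = 3735/47, x* = 17403/47.
With the rebate, buyers effectively pay Pb = Ps − 42, where Ps is the price sellers receive.
Demand in terms of Ps becomes xd = 561 − 2.4(Ps − 42) = 661.8 - 2.4Ps. Setting this equal to supply: 661.8 - 2.4Ps = -186 + 7Ps, so Ps = 4239/47.
Buyers pay Pb = 4239/47 − 42 = 2265/47; x' = -186 + 7·(4239/47) = 20931/47.
Government outlay = subsidy × quantity = 42 × 20931/47 = 879102/47.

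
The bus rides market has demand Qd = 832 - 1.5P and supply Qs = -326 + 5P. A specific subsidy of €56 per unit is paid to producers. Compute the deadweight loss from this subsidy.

Pre-subsidy: 832 - 1.5P = -326 + 5P gives P* = 2316/13, Q* = 7342/13.
With the subsidy, sellers receive Ps = Pb + 56 for each unit, where Pb is the price buyers pay.
Supply in terms of Pb becomes Qs = -326 + 5(Pb + 56) = -46 + 5Pb. Setting this equal to demand: 832 - 1.5Pb = -46 + 5Pb, so Pb = 1756/13.
Sellers receive Ps = 1756/13 + 56 = 2484/13; Q' = 832 − 1.5·(1756/13) = 8182/13.
The subsidy expands output by 8182/13 − 7342/13 = 840/13 past the efficient level; on those units the gap between marginal cost and willingness to pay runs from 0 up to 56.
DWL = ½ × 56 × 840/13 = 23520/13.

Deadweight loss = 23520/13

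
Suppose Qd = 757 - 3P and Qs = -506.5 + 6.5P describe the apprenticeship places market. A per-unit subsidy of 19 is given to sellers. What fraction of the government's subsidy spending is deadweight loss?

DWL / government spending = 39/794

Pre-subsidy: 757 - 3P = -506.5 + 6.5P gives P* = 133, Q* = 358.
With the subsidy, sellers receive Ps = Pb + 19 for each unit, where Pb is the price buyers pay.
Supply in terms of Pb becomes Qs = -506.5 + 6.5(Pb + 19) = -383 + 6.5Pb. Setting this equal to demand: 757 - 3Pb = -383 + 6.5Pb, so Pb = 120.
Sellers receive Ps = 120 + 19 = 139; Q' = 757 − 3·120 = 397.
ΔCS = ½(358 + 397)(133 − 120) = 4907.5; ΔPS = ½(358 + 397)(139 − 133) = 2265.
Government spending = 19 × 397 = 7543.
DWL = ½ × 19 × (397 − 358) = 370.5; fraction = 370.5 / 7543 = 39/794.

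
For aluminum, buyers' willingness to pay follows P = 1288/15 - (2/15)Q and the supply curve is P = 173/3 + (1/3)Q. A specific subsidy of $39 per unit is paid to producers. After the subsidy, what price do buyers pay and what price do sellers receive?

Buyers pay 200/3; sellers receive 317/3

Pre-subsidy: 1288/15 - (2/15)Q = 173/3 + (1/3)Q gives Q* = 423/7 and P* = 1634/21.
With the subsidy, sellers receive Ps = Pb + 39 for each unit, where Pb is the price buyers pay.
On the curves, Pb = 1288/15 - (2/15)Q and Ps = 173/3 + (1/3)Q; the wedge Ps − Pb = 39 gives 173/3 + (1/3)Q − (1288/15 - (2/15)Q) = 39, so Q' = 144.
Then Pb = 1288/15 − (2/15)·144 = 200/3 and Ps = 173/3 + (1/3)·144 = 317/3.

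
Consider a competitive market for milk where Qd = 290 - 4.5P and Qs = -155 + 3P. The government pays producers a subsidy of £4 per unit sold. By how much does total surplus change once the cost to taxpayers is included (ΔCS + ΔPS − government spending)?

Pre-subsidy: 290 - 4.5P = -155 + 3P gives P* = 178/3, Q* = 23.
With the subsidy, sellers receive Ps = Pb + 4 for each unit, where Pb is the price buyers pay.
Supply in terms of Pb becomes Qs = -155 + 3(Pb + 4) = -143 + 3Pb. Setting this equal to demand: 290 - 4.5Pb = -143 + 3Pb, so Pb = 866/15.
Sellers receive Ps = 866/15 + 4 = 926/15; Q' = 290 − 4.5·(866/15) = 30.2.
ΔCS = ½(23 + 30.2)(178/3 − 866/15) = 42.56; ΔPS = ½(23 + 30.2)(926/15 − 178/3) = 63.84.
Government spending = 4 × 30.2 = 120.8.
Net change = 42.56 + 63.84 − 120.8 = -14.4. The loss equals the DWL triangle ½·4·7.2.

Net change in total surplus = -£14.4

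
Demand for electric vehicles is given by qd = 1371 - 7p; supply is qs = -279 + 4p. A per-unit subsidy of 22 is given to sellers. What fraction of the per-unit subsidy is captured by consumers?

Consumer share = 4/11

Pre-subsidy: 1371 - 7p = -279 + 4p gives p* = 150, q* = 321.
With the subsidy, sellers receive ps = pb + 22 for each unit, where pb is the price buyers pay.
Supply in terms of pb becomes qs = -279 + 4(pb + 22) = -191 + 4pb. Setting this equal to demand: 1371 - 7pb = -191 + 4pb, so pb = 142.
Sellers receive ps = 142 + 22 = 164; q' = 1371 − 7·142 = 377.
Buyers' price falls by p* − pb = 150 − 142 = 8; sellers' price rises by ps − p* = 164 − 150 = 14.
So consumers capture 8/22 = 4/11 of each unit of subsidy.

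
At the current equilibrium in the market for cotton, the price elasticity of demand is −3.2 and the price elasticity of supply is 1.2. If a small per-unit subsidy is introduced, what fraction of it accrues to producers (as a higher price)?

For a small subsidy around the equilibrium, the benefit split depends on the relative slopes, which at a point are proportional to the elasticities.
Buyer share = εs/(εs + |εd|) = 1.2/(1.2 + 3.2) = 3/11; seller share = |εd|/(εs + |εd|) = 8/11.
So producers capture 8/11 of the subsidy.

Producer share = 8/11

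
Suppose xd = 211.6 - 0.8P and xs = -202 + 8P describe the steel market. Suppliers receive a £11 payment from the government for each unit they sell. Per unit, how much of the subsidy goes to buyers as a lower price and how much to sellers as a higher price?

Buyers gain £10 per unit; sellers gain £1 per unit

Pre-subsidy: 211.6 - 0.8P = -202 + 8P gives P* = 47, x* = 174.
With the subsidy, sellers receive Ps = Pb + 11 for each unit, where Pb is the price buyers pay.
Supply in terms of Pb becomes xs = -202 + 8(Pb + 11) = -114 + 8Pb. Setting this equal to demand: 211.6 - 0.8Pb = -114 + 8Pb, so Pb = 37.
Sellers receive Ps = 37 + 11 = 48; x' = 211.6 − 0.8·37 = 182.
Buyers' price falls by P* − Pb = 47 − 37 = 10; sellers' price rises by Ps − P* = 48 − 47 = 1.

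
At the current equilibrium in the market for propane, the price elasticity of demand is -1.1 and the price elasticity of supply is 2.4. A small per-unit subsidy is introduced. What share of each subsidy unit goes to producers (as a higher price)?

For a small subsidy around the equilibrium, the benefit split depends on the relative slopes, which at a point are proportional to the elasticities.
Buyer share = εs/(εs + |εd|) = 2.4/(2.4 + 1.1) = 24/35; seller share = |εd|/(εs + |εd|) = 11/35.
So producers capture 11/35 of the subsidy.

Producer share = 11/35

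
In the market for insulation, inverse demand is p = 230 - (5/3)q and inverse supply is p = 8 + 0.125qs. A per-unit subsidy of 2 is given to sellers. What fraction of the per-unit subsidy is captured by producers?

Pre-subsidy: 230 - (5/3)q = 8 + 0.125q gives q* = 5328/43 and p* = 1010/43.
With the subsidy, sellers receive ps = pb + 2 for each unit, where pb is the price buyers pay.
On the curves, pb = 230 - (5/3)q and ps = 8 + 0.125q; the wedge ps − pb = 2 gives 8 + 0.125q − (230 - (5/3)q) = 2, so q' = 5376/43.
Then pb = 230 − (5/3)·(5376/43) = 930/43 and ps = 8 + 0.125·(5376/43) = 1016/43.
Buyers' price falls by p* − pb = 1010/43 − 930/43 = 80/43; sellers' price rises by ps − p* = 1016/43 − 1010/43 = 6/43.
So producers capture (6/43)/2 = 3/43 of each unit of subsidy.

Producer share = 3/43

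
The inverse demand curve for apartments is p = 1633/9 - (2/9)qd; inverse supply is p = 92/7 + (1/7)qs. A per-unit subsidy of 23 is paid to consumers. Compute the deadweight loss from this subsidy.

Pre-subsidy: 1633/9 - (2/9)q = 92/7 + (1/7)q gives q* = 461 and p* = 79.
With the rebate, buyers effectively pay pb = ps − 23, where ps is the price sellers receive.
On the curves, pb = 1633/9 - (2/9)q and ps = 92/7 + (1/7)q; the wedge ps − pb = 23 gives 92/7 + (1/7)q − (1633/9 - (2/9)q) = 23, so q' = 524.
Then pb = 1633/9 − (2/9)·524 = 65 and ps = 92/7 + (1/7)·524 = 88.
The subsidy expands output by 524 − 461 = 63 past the efficient level; on those units the gap between marginal cost and willingness to pay runs from 0 up to 23.
DWL = ½ × 23 × 63 = 724.5.

Deadweight loss = 724.5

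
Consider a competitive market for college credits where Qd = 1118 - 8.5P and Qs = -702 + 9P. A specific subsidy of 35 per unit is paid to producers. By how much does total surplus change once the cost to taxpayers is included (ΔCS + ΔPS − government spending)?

Net change in total surplus = -2677.5

Pre-subsidy: 1118 - 8.5P = -702 + 9P gives P* = 104, Q* = 234.
With the subsidy, sellers receive Ps = Pb + 35 for each unit, where Pb is the price buyers pay.
Supply in terms of Pb becomes Qs = -702 + 9(Pb + 35) = -387 + 9Pb. Setting this equal to demand: 1118 - 8.5Pb = -387 + 9Pb, so Pb = 86.
Sellers receive Ps = 86 + 35 = 121; Q' = 1118 − 8.5·86 = 387.
ΔCS = ½(234 + 387)(104 − 86) = 5589; ΔPS = ½(234 + 387)(121 − 104) = 5278.5.
Government spending = 35 × 387 = 13545.
Net change = 5589 + 5278.5 − 13545 = -2677.5. The loss equals the DWL triangle ½·35·153.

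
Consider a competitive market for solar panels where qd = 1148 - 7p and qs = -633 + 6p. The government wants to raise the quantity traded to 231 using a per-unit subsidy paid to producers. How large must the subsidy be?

Required subsidy s = 13 per unit

At q = 231, invert demand for the buyer price: pb = (1148 − 231)/7 = 131; invert supply for the seller price: ps = (231 − (-633))/6 = 144.
The subsidy must fill the gap: s = ps − pb = 144 − 131 = 13.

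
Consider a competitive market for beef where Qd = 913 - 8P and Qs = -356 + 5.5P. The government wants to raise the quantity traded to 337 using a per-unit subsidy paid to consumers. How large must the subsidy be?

At Q = 337, invert demand for the buyer price: Pb = (913 − 337)/8 = 72; invert supply for the seller price: Ps = (337 − (-356))/5.5 = 126.
The subsidy must fill the gap: s = Ps − Pb = 126 − 72 = 54.

Required subsidy s = 54 per unit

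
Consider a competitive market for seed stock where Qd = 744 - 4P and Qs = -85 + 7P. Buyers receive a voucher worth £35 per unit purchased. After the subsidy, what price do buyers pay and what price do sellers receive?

Pre-subsidy: 744 - 4P = -85 + 7P gives P* = 829/11, Q* = 4868/11.
With the rebate, buyers effectively pay Pb = Ps − 35, where Ps is the price sellers receive.
Demand in terms of Ps becomes Qd = 744 − 4(Ps − 35) = 884 - 4Ps. Setting this equal to supply: 884 - 4Ps = -85 + 7Ps, so Ps = 969/11.
Buyers pay Pb = 969/11 − 35 = 584/11; Q' = -85 + 7·(969/11) = 5848/11.

Buyers pay 584/11; sellers receive 969/11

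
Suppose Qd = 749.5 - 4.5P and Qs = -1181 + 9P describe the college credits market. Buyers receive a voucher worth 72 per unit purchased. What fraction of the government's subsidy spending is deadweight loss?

Pre-subsidy: 749.5 - 4.5P = -1181 + 9P gives P* = 143, Q* = 106.
With the rebate, buyers effectively pay Pb = Ps − 72, where Ps is the price sellers receive.
Demand in terms of Ps becomes Qd = 749.5 − 4.5(Ps − 72) = 1073.5 - 4.5Ps. Setting this equal to supply: 1073.5 - 4.5Ps = -1181 + 9Ps, so Ps = 167.
Buyers pay Pb = 167 − 72 = 95; Q' = -1181 + 9·167 = 322.
ΔCS = ½(106 + 322)(143 − 95) = 10272; ΔPS = ½(106 + 322)(167 − 143) = 5136.
Government spending = 72 × 322 = 23184.
DWL = ½ × 72 × (322 − 106) = 7776; fraction = 7776 / 23184 = 54/161.

DWL / government spending = 54/161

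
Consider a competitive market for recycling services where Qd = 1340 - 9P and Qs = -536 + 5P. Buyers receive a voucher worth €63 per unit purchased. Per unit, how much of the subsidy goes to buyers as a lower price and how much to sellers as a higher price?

Pre-subsidy: 1340 - 9P = -536 + 5P gives P* = 134, Q* = 134.
With the rebate, buyers effectively pay Pb = Ps − 63, where Ps is the price sellers receive.
Demand in terms of Ps becomes Qd = 1340 − 9(Ps − 63) = 1907 - 9Ps. Setting this equal to supply: 1907 - 9Ps = -536 + 5Ps, so Ps = 174.5.
Buyers pay Pb = 174.5 − 63 = 111.5; Q' = -536 + 5·174.5 = 336.5.
Buyers' price falls by P* − Pb = 134 − 111.5 = 22.5; sellers' price rises by Ps − P* = 174.5 − 134 = 40.5.

Buyers gain €22.5 per unit; sellers gain €40.5 per unit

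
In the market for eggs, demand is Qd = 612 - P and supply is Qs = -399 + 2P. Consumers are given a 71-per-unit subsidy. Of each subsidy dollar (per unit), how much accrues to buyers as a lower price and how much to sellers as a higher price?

Buyers gain 142/3 per unit; sellers gain 71/3 per unit

Pre-subsidy: 612 - P = -399 + 2P gives P* = 337, Q* = 275.
With the rebate, buyers effectively pay Pb = Ps − 71, where Ps is the price sellers receive.
Demand in terms of Ps becomes Qd = 612 − 1(Ps − 71) = 683 - Ps. Setting this equal to supply: 683 - Ps = -399 + 2Ps, so Ps = 1082/3.
Buyers pay Pb = 1082/3 − 71 = 869/3; Q' = -399 + 2·(1082/3) = 967/3.
Buyers' price falls by P* − Pb = 337 − 869/3 = 142/3; sellers' price rises by Ps − P* = 1082/3 − 337 = 71/3.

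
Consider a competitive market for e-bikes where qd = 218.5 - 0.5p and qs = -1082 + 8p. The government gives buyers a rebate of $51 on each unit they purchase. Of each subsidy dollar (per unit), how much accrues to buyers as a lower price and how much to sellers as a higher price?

Buyers gain $48 per unit; sellers gain $3 per unit

Pre-subsidy: 218.5 - 0.5p = -1082 + 8p gives p* = 153, q* = 142.
With the rebate, buyers effectively pay pb = ps − 51, where ps is the price sellers receive.
Demand in terms of ps becomes qd = 218.5 − 0.5(ps − 51) = 244 - 0.5ps. Setting this equal to supply: 244 - 0.5ps = -1082 + 8ps, so ps = 156.
Buyers pay pb = 156 − 51 = 105; q' = -1082 + 8·156 = 166.
Buyers' price falls by p* − pb = 153 − 105 = 48; sellers' price rises by ps − p* = 156 − 153 = 3.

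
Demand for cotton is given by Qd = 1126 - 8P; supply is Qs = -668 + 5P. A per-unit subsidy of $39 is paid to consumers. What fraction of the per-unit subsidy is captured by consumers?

Pre-subsidy: 1126 - 8P = -668 + 5P gives P* = 138, Q* = 22.
With the rebate, buyers effectively pay Pb = Ps − 39, where Ps is the price sellers receive.
Demand in terms of Ps becomes Qd = 1126 − 8(Ps − 39) = 1438 - 8Ps. Setting this equal to supply: 1438 - 8Ps = -668 + 5Ps, so Ps = 162.
Buyers pay Pb = 162 − 39 = 123; Q' = -668 + 5·162 = 142.
Buyers' price falls by P* − Pb = 138 − 123 = 15; sellers' price rises by Ps − P* = 162 − 138 = 24.
So consumers capture 15/39 = 5/13 of each unit of subsidy.

Consumer share = 5/13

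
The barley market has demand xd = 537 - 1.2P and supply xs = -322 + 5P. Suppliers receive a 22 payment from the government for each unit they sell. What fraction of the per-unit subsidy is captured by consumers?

Pre-subsidy: 537 - 1.2P = -322 + 5P gives P* = 4295/31, x* = 11493/31.
With the subsidy, sellers receive Ps = Pb + 22 for each unit, where Pb is the price buyers pay.
Supply in terms of Pb becomes xs = -322 + 5(Pb + 22) = -212 + 5Pb. Setting this equal to demand: 537 - 1.2Pb = -212 + 5Pb, so Pb = 3745/31.
Sellers receive Ps = 3745/31 + 22 = 4427/31; x' = 537 − 1.2·(3745/31) = 12153/31.
Buyers' price falls by P* − Pb = 4295/31 − 3745/31 = 550/31; sellers' price rises by Ps − P* = 4427/31 − 4295/31 = 132/31.
So consumers capture (550/31)/22 = 25/31 of each unit of subsidy.

Consumer share = 25/31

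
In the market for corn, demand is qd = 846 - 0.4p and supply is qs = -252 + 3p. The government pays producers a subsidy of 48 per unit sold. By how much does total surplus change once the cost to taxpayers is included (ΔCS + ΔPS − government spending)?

Net change in total surplus = -6912/17

Pre-subsidy: 846 - 0.4p = -252 + 3p gives p* = 5490/17, q* = 12186/17.
With the subsidy, sellers receive ps = pb + 48 for each unit, where pb is the price buyers pay.
Supply in terms of pb becomes qs = -252 + 3(pb + 48) = -108 + 3pb. Setting this equal to demand: 846 - 0.4pb = -108 + 3pb, so pb = 4770/17.
Sellers receive ps = 4770/17 + 48 = 5586/17; q' = 846 − 0.4·(4770/17) = 12474/17.
ΔCS = ½(12186/17 + 12474/17)(5490/17 − 4770/17) = 8877600/289; ΔPS = ½(12186/17 + 12474/17)(5586/17 − 5490/17) = 1183680/289.
Government spending = 48 × 12474/17 = 598752/17.
Net change = 8877600/289 + 1183680/289 − 598752/17 = -6912/17. The loss equals the DWL triangle ½·48·288/17.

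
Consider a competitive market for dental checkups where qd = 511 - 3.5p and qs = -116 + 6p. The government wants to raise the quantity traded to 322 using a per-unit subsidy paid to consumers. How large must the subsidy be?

Required subsidy s = 19 per unit

At q = 322, invert demand for the buyer price: pb = (511 − 322)/3.5 = 54; invert supply for the seller price: ps = (322 − (-116))/6 = 73.
The subsidy must fill the gap: s = ps − pb = 73 − 54 = 19.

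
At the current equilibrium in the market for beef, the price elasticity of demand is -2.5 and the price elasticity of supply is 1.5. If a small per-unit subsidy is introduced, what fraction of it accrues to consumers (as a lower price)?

Consumer share = 0.375

For a small subsidy around the equilibrium, the benefit split depends on the relative slopes, which at a point are proportional to the elasticities.
Buyer share = εs/(εs + |εd|) = 1.5/(1.5 + 2.5) = 0.375; seller share = |εd|/(εs + |εd|) = 0.625.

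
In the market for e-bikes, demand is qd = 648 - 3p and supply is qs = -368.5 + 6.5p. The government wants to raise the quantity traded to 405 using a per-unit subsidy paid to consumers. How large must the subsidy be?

At q = 405, invert demand for the buyer price: pb = (648 − 405)/3 = 81; invert supply for the seller price: ps = (405 − (-368.5))/6.5 = 119.
The subsidy must fill the gap: s = ps − pb = 119 − 81 = 38.

Required subsidy s = 38 per unit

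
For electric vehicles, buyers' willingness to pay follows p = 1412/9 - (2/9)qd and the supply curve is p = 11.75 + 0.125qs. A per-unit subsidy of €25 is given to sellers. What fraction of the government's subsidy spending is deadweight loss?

DWL / government spending = 18/245

Pre-subsidy: 1412/9 - (2/9)q = 11.75 + 0.125q gives q* = 418 and p* = 64.
With the subsidy, sellers receive ps = pb + 25 for each unit, where pb is the price buyers pay.
On the curves, pb = 1412/9 - (2/9)q and ps = 11.75 + 0.125q; the wedge ps − pb = 25 gives 11.75 + 0.125q − (1412/9 - (2/9)q) = 25, so q' = 490.
Then pb = 1412/9 − (2/9)·490 = 48 and ps = 11.75 + 0.125·490 = 73.
ΔCS = ½(418 + 490)(64 − 48) = 7264; ΔPS = ½(418 + 490)(73 − 64) = 4086.
Government spending = 25 × 490 = 12250.
DWL = ½ × 25 × (490 − 418) = 900; fraction = 900 / 12250 = 18/245.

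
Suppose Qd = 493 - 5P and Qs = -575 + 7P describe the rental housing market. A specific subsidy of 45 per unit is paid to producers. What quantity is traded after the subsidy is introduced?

Pre-subsidy: 493 - 5P = -575 + 7P gives P* = 89, Q* = 48.
With the subsidy, sellers receive Ps = Pb + 45 for each unit, where Pb is the price buyers pay.
Supply in terms of Pb becomes Qs = -575 + 7(Pb + 45) = -260 + 7Pb. Setting this equal to demand: 493 - 5Pb = -260 + 7Pb, so Pb = 62.75.
Sellers receive Ps = 62.75 + 45 = 107.75; Q' = 493 − 5·62.75 = 179.25.

Q' = 179.25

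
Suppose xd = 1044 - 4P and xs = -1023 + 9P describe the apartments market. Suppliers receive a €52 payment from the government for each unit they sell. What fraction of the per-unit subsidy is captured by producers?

Producer share = 4/13

Pre-subsidy: 1044 - 4P = -1023 + 9P gives P* = 159, x* = 408.
With the subsidy, sellers receive Ps = Pb + 52 for each unit, where Pb is the price buyers pay.
Supply in terms of Pb becomes xs = -1023 + 9(Pb + 52) = -555 + 9Pb. Setting this equal to demand: 1044 - 4Pb = -555 + 9Pb, so Pb = 123.
Sellers receive Ps = 123 + 52 = 175; x' = 1044 − 4·123 = 552.
Buyers' price falls by P* − Pb = 159 − 123 = 36; sellers' price rises by Ps − P* = 175 − 159 = 16.
So producers capture 16/52 = 4/13 of each unit of subsidy.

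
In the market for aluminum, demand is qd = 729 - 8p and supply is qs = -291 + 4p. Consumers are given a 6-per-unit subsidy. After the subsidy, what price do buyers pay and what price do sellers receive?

Buyers pay 83; sellers receive 89

Pre-subsidy: 729 - 8p = -291 + 4p gives p* = 85, q* = 49.
With the rebate, buyers effectively pay pb = ps − 6, where ps is the price sellers receive.
Demand in terms of ps becomes qd = 729 − 8(ps − 6) = 777 - 8ps. Setting this equal to supply: 777 - 8ps = -291 + 4ps, so ps = 89.
Buyers pay pb = 89 − 6 = 83; q' = -291 + 4·89 = 65.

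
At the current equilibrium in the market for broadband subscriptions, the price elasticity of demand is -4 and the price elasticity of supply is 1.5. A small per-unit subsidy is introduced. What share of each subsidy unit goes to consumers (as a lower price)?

For a small subsidy around the equilibrium, the benefit split depends on the relative slopes, which at a point are proportional to the elasticities.
Buyer share = εs/(εs + |εd|) = 1.5/(1.5 + 4) = 3/11; seller share = |εd|/(εs + |εd|) = 8/11.

Consumer share = 3/11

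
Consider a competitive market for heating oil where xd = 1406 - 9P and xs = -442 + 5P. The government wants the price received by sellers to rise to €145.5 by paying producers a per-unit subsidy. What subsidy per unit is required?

Required subsidy s = €21 per unit

At a seller price of 145.5, quantity supplied is -442 + 5·145.5 = 285.5.
Buyers absorb 285.5 only when they pay Pb with 1406 − 9·Pb = 285.5, i.e. Pb = 124.5.
s = Ps − Pb = 145.5 − 124.5 = 21.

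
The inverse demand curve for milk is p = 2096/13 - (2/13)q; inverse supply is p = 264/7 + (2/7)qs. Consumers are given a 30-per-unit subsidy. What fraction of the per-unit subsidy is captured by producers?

Pre-subsidy: 2096/13 - (2/13)q = 264/7 + (2/7)q gives q* = 281 and p* = 118.
With the rebate, buyers effectively pay pb = ps − 30, where ps is the price sellers receive.
On the curves, pb = 2096/13 - (2/13)q and ps = 264/7 + (2/7)q; the wedge ps − pb = 30 gives 264/7 + (2/7)q − (2096/13 - (2/13)q) = 30, so q' = 349.25.
Then pb = 2096/13 − (2/13)·349.25 = 107.5 and ps = 264/7 + (2/7)·349.25 = 137.5.
Buyers' price falls by p* − pb = 118 − 107.5 = 10.5; sellers' price rises by ps − p* = 137.5 − 118 = 19.5.
So producers capture 19.5/30 = 0.65 of each unit of subsidy.

Producer share = 0.65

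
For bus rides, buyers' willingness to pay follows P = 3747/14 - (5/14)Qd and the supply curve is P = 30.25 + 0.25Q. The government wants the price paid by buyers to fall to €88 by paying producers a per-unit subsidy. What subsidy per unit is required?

Required subsidy s = €68 per unit

At a buyer price of 88, quantity demanded is 749.4 − 2.8·88 = 503.
Sellers supply 503 only when they receive Ps = 30.25 + 0.25·503 = 156.
s = Ps − Pb = 156 − 88 = 68.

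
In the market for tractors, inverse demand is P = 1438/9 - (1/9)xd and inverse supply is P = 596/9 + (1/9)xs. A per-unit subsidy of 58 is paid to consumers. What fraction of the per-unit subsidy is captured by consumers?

Pre-subsidy: 1438/9 - (1/9)x = 596/9 + (1/9)x gives x* = 421 and P* = 113.
With the rebate, buyers effectively pay Pb = Ps − 58, where Ps is the price sellers receive.
On the curves, Pb = 1438/9 - (1/9)x and Ps = 596/9 + (1/9)x; the wedge Ps − Pb = 58 gives 596/9 + (1/9)x − (1438/9 - (1/9)x) = 58, so x' = 682.
Then Pb = 1438/9 − (1/9)·682 = 84 and Ps = 596/9 + (1/9)·682 = 142.
Buyers' price falls by P* − Pb = 113 − 84 = 29; sellers' price rises by Ps − P* = 142 − 113 = 29.
So consumers capture 29/58 = 0.5 of each unit of subsidy.

Consumer share = 0.5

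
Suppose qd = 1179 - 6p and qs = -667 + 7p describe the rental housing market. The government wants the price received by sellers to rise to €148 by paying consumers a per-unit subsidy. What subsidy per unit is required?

At a seller price of 148, quantity supplied is -667 + 7·148 = 369.
Buyers absorb 369 only when they pay pb with 1179 − 6·pb = 369, i.e. pb = 135.
s = ps − pb = 148 − 135 = 13.

Required subsidy s = €13 per unit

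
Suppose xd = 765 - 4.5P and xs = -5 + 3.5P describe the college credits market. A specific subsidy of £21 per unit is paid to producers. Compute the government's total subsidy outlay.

Pre-subsidy: 765 - 4.5P = -5 + 3.5P gives P* = 96.25, x* = 331.875.
With the subsidy, sellers receive Ps = Pb + 21 for each unit, where Pb is the price buyers pay.
Supply in terms of Pb becomes xs = -5 + 3.5(Pb + 21) = 68.5 + 3.5Pb. Setting this equal to demand: 765 - 4.5Pb = 68.5 + 3.5Pb, so Pb = 87.0625.
Sellers receive Ps = 87.0625 + 21 = 108.0625; x' = 765 − 4.5·87.0625 = 373.21875.
Government outlay = subsidy × quantity = 21 × 373.21875 = 7837.59375.

Government cost = £7837.59375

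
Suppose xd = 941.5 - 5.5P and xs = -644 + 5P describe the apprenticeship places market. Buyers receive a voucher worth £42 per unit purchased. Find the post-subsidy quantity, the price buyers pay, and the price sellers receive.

Pre-subsidy: 941.5 - 5.5P = -644 + 5P gives P* = 151, x* = 111.
With the rebate, buyers effectively pay Pb = Ps − 42, where Ps is the price sellers receive.
Demand in terms of Ps becomes xd = 941.5 − 5.5(Ps − 42) = 1172.5 - 5.5Ps. Setting this equal to supply: 1172.5 - 5.5Ps = -644 + 5Ps, so Ps = 173.
Buyers pay Pb = 173 − 42 = 131; x' = -644 + 5·173 = 221.

x' = 221; buyers pay £131; sellers receive £173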